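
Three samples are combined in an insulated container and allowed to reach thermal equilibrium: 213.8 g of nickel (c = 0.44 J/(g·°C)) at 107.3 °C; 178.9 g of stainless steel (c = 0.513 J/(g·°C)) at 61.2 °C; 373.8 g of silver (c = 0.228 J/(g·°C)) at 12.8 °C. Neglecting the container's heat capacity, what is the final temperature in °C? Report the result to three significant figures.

T_f = 62.0 °C

Σ mᵢcᵢ(T − Tᵢ) = 0  ⇒  T = Σ mᵢcᵢTᵢ / Σ mᵢcᵢ
Σ mᵢcᵢ = 213.8×0.44 + 178.9×0.513 + 373.8×0.228 = 271.0741
Σ mᵢcᵢTᵢ = 94.072×107.3 + 91.7757×61.2 + 85.2264×12.8 = 16801
T = 16801 / 271.0741 = 61.98 °C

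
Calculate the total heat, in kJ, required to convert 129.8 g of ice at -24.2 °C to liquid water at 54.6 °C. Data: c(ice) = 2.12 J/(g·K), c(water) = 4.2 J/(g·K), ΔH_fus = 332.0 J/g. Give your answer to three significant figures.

q1 (heat ice -24.2→0.0 °C): 129.8 × 2.12 × 24.2 = 6659 J
q2 (melt at 0 °C): 129.8 × 332.0 = 43094 J
q3 (heat water 0.0→54.6 °C): 129.8 × 4.2 × 54.6 = 29766 J
Total: 6659 + 43094 + 29766 = 79519 J = 79.5 kJ

q = 79.5 kJ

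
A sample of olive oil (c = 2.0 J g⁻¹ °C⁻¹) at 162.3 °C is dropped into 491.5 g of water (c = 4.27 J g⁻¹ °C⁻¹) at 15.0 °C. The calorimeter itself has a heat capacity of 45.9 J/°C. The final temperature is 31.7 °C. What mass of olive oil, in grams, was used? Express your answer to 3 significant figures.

m = 137 g

q_gained = (491.5 × 4.27 + 45.9) × (31.7 − 15.0) = 35810 J
q_lost = m × 2.0 × (162.3 − 31.7) = 261.2 m
m = 35810 / 261.2 = 137 g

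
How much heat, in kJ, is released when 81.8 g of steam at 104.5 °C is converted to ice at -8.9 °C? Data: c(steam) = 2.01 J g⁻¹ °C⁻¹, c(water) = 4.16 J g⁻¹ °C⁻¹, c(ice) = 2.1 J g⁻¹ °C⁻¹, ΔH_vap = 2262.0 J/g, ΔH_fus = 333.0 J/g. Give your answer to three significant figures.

q1 (cool steam 104.5→100 °C): 81.8 × 2.01 × 4.5 = 740 J
q2 (condense at 100 °C): 81.8 × 2262.0 = 185032 J
q3 (cool water 100→0 °C): 81.8 × 4.16 × 100.0 = 34029 J
q4 (freeze at 0 °C): 81.8 × 333.0 = 27239 J
q5 (cool ice 0→-8.9 °C): 81.8 × 2.1 × 8.9 = 1529 J
Total: 740 + 185032 + 34029 + 27239 + 1529 = 248569 J = 249 kJ

q = 249 kJ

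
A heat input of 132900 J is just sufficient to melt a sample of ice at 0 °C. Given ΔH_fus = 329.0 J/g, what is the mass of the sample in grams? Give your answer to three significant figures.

m = 404 g

m = q / ΔH_fus = 132900 J / 329.0 J/g = 404 g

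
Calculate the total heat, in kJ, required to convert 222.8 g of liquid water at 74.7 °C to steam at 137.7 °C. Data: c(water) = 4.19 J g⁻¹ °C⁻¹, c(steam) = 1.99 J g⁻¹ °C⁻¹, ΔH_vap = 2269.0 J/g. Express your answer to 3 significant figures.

q1 (heat water 74.7→100.0 °C): 222.8 × 4.19 × 25.3 = 23618 J
q2 (vaporize at 100 °C): 222.8 × 2269.0 = 505533 J
q3 (heat steam 100.0→137.7 °C): 222.8 × 1.99 × 37.7 = 16715 J
Total: 23618 + 505533 + 16715 = 545866 J = 546 kJ

q = 546 kJ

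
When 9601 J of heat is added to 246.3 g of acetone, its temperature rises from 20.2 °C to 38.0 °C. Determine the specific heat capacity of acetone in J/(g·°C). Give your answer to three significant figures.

c = 2.19 J/(g·°C)

c = q / (m ΔT) = 9601 / (246.3 × 17.8)
c = 9601 / 4384.14 = 2.19 J/(g·°C)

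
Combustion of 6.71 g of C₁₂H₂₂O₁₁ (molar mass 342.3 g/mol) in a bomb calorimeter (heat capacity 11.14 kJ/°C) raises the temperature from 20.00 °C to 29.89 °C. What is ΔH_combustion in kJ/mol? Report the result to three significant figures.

ΔT = 29.89 − 20.00 = 9.89 °C
q_cal = C_cal × ΔT = 11.14 × 9.89 = 110.1746 kJ
n = 6.71 / 342.3 = 0.01960 mol
q_rxn = −q_cal = -110.1746 kJ
ΔH = -110.1746 / 0.01960 = -5621 kJ/mol

ΔH = -5620 kJ/mol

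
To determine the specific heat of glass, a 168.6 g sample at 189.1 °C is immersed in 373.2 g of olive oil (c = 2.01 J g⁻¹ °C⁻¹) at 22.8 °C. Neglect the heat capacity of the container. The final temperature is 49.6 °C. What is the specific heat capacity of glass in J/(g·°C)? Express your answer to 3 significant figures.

q_gained = (373.2 × 2.01) × (49.6 − 22.8) = 20100 J
q_lost = 168.6 × c × (189.1 − 49.6) = 23519.7 c
Set equal: c = 20100 / 23519.7 = 0.855 J/(g·°C)

c = 0.855 J/(g·°C)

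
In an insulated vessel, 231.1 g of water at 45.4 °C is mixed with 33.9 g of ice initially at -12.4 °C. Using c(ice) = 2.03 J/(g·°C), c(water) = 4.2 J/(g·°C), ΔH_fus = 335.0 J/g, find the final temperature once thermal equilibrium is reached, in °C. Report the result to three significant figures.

Heat to bring ice to 0 °C and melt it: q₁ = 33.9×2.03×12.4 + 33.9×335.0 = 12210 J
Heat the water can supply cooling to 0 °C: 231.1×4.2×45.4 = 44066.1 J > q₁, so all ice melts.
Energy balance: 231.1×4.2×(45.4 − T) = 12210 + 33.9×4.2×(T − 0)
970.62(45.4 − T) = 12210 + 142.38 T
44066.1 − 12210 = 1113.00 T
T = 31856.1 / 1113.00 = 28.62 °C

T_f = 28.6 °C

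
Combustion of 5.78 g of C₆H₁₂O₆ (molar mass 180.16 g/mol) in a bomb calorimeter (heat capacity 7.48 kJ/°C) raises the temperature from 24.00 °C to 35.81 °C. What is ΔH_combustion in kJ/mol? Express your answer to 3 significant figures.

ΔH = -2750 kJ/mol

ΔT = 35.81 − 24.00 = 11.81 °C
q_cal = C_cal × ΔT = 7.48 × 11.81 = 88.3388 kJ
n = 5.78 / 180.16 = 0.03208 mol
q_rxn = −q_cal = -88.3388 kJ
ΔH = -88.3388 / 0.03208 = -2754 kJ/mol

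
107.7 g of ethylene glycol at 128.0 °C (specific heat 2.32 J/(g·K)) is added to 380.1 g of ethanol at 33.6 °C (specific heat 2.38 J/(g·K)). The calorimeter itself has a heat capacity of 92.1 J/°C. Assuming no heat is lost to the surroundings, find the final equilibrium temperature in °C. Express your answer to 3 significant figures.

T_f = 52.5 °C

Heat lost by ethylene glycol = heat gained by ethanol + calorimeter.
(107.7)(2.32)(128.0 − T) = [(380.1)(2.38) + 92.1](T − 33.6)
249.864 (128.0 − T) = 996.738 (T − 33.6)
31983 − 249.864 T = 996.738 T − 33490
65473 = 1246.602 T
T = 52.52 °C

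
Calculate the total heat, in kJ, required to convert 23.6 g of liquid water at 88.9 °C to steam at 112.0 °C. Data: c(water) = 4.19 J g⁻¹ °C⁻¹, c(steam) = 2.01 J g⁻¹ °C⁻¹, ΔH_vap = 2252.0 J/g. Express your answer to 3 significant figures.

q1 (heat water 88.9→100.0 °C): 23.6 × 4.19 × 11.1 = 1098 J
q2 (vaporize at 100 °C): 23.6 × 2252.0 = 53147 J
q3 (heat steam 100.0→112.0 °C): 23.6 × 2.01 × 12.0 = 569 J
Total: 1098 + 53147 + 569 = 54814 J = 54.8 kJ

q = 54.8 kJ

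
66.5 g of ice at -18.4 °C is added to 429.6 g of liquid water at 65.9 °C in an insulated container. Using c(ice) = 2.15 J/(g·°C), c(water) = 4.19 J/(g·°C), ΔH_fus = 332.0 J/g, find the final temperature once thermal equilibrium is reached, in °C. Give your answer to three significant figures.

T_f = 45.2 °C

Heat to bring ice to 0 °C and melt it: q₁ = 66.5×2.15×18.4 + 66.5×332.0 = 24709 J
Heat the water can supply cooling to 0 °C: 429.6×4.19×65.9 = 118622 J > q₁, so all ice melts.
Energy balance: 429.6×4.19×(65.9 − T) = 24709 + 66.5×4.19×(T − 0)
1800.024(65.9 − T) = 24709 + 278.635 T
118622 − 24709 = 2078.659 T
T = 93913 / 2078.659 = 45.18 °C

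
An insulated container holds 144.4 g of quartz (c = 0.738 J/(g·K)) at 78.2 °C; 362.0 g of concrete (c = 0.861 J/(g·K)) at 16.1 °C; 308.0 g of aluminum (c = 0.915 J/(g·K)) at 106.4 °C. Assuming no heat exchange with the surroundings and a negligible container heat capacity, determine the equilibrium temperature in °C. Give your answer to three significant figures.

T_f = 61.9 °C

Σ mᵢcᵢ(T − Tᵢ) = 0  ⇒  T = Σ mᵢcᵢTᵢ / Σ mᵢcᵢ
Σ mᵢcᵢ = 144.4×0.738 + 362.0×0.861 + 308.0×0.915 = 700.0692
Σ mᵢcᵢTᵢ = 106.5672×78.2 + 311.682×16.1 + 281.82×106.4 = 43337
T = 43337 / 700.0692 = 61.90 °C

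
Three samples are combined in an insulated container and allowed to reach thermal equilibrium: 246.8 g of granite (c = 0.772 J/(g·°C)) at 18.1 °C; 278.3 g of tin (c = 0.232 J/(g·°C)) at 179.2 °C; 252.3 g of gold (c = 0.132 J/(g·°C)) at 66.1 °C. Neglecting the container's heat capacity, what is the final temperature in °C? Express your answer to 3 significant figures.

T_f = 59.7 °C

Σ mᵢcᵢ(T − Tᵢ) = 0  ⇒  T = Σ mᵢcᵢTᵢ / Σ mᵢcᵢ
Σ mᵢcᵢ = 246.8×0.772 + 278.3×0.232 + 252.3×0.132 = 288.3988
Σ mᵢcᵢTᵢ = 190.5296×18.1 + 64.5656×179.2 + 33.3036×66.1 = 17220
T = 17220 / 288.3988 = 59.71 °C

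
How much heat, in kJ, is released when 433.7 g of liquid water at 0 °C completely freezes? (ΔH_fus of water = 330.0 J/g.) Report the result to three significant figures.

q = m × ΔH_fus = 433.7 × 330.0 = 143100 J = 143 kJ

q = 143 kJ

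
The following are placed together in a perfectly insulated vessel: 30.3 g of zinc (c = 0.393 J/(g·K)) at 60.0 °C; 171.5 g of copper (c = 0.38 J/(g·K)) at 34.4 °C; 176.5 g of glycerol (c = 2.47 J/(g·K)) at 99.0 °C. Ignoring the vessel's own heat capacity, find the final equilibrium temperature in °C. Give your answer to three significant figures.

Σ mᵢcᵢ(T − Tᵢ) = 0  ⇒  T = Σ mᵢcᵢTᵢ / Σ mᵢcᵢ
Σ mᵢcᵢ = 30.3×0.393 + 171.5×0.38 + 176.5×2.47 = 513.0329
Σ mᵢcᵢTᵢ = 11.9079×60.0 + 65.17×34.4 + 435.955×99.0 = 46116
T = 46116 / 513.0329 = 89.89 °C

T_f = 89.9 °C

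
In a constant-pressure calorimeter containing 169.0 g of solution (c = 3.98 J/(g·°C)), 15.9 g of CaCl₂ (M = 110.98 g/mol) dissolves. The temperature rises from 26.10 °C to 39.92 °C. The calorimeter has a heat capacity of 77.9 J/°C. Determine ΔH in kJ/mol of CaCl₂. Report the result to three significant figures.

|ΔT| = |39.92 − 26.10| = 13.82 °C
|q_surr| = (169.0 × 3.98 + 77.9) × 13.82 = 750.52 × 13.82 = 10370 J
n(CaCl₂) = 15.9 / 110.98 = 0.1433 mol
Temperature rose, so q_rxn = −|q_surr| = -10.37 kJ
ΔH = q_rxn / n = -72.37 kJ/mol

ΔH = -72.4 kJ/mol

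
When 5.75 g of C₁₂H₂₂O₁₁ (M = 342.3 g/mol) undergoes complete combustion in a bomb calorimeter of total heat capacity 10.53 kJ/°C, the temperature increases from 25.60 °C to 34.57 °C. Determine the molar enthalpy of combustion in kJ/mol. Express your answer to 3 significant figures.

ΔH = -5620 kJ/mol

ΔT = 34.57 − 25.60 = 8.97 °C
q_cal = C_cal × ΔT = 10.53 × 8.97 = 94.4541 kJ
n = 5.75 / 342.3 = 0.01680 mol
q_rxn = −q_cal = -94.4541 kJ
ΔH = -94.4541 / 0.01680 = -5622 kJ/mol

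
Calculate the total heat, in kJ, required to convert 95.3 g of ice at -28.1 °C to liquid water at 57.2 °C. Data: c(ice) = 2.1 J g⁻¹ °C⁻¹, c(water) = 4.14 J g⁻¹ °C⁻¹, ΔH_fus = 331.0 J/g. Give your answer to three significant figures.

q1 (heat ice -28.1→0.0 °C): 95.3 × 2.1 × 28.1 = 5624 J
q2 (melt at 0 °C): 95.3 × 331.0 = 31544 J
q3 (heat water 0.0→57.2 °C): 95.3 × 4.14 × 57.2 = 22568 J
Total: 5624 + 31544 + 22568 = 59736 J = 59.7 kJ

q = 59.7 kJ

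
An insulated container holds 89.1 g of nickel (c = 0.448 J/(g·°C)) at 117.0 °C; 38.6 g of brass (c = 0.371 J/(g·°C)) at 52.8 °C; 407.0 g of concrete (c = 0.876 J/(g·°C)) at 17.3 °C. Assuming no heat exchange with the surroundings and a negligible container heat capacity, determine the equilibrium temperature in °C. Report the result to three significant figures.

T_f = 28.2 °C

Σ mᵢcᵢ(T − Tᵢ) = 0  ⇒  T = Σ mᵢcᵢTᵢ / Σ mᵢcᵢ
Σ mᵢcᵢ = 89.1×0.448 + 38.6×0.371 + 407.0×0.876 = 410.7694
Σ mᵢcᵢTᵢ = 39.9168×117.0 + 14.3206×52.8 + 356.532×17.3 = 11594
T = 11594 / 410.7694 = 28.23 °C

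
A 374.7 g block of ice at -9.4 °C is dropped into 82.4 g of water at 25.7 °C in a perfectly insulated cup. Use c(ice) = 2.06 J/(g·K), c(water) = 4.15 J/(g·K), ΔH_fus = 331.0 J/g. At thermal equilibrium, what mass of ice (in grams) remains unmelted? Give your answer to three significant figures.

m_ice remaining = 370 g

Heat to warm all ice to 0 °C: 374.7×2.06×9.4 = 7255.7 J
Heat released by water cooling to 0 °C: 82.4×4.15×25.7 = 8788.4 J
8788.4 J < 7255.7 + 374.7×331.0 = 131281.4 J, so not all ice melts; final T = 0 °C.
Heat left for melting: 8788.4 − 7255.7 = 1532.7 J
Mass melted = 1532.7 / 331.0 = 4.631 g
Ice remaining = 374.7 − 4.631 = 370.069 g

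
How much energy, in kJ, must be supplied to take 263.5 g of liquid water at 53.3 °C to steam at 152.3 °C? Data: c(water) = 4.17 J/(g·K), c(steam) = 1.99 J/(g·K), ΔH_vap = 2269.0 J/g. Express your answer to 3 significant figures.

q = 677 kJ

q1 (heat water 53.3→100.0 °C): 263.5 × 4.17 × 46.7 = 51314 J
q2 (vaporize at 100 °C): 263.5 × 2269.0 = 597882 J
q3 (heat steam 100.0→152.3 °C): 263.5 × 1.99 × 52.3 = 27424 J
Total: 51314 + 597882 + 27424 = 676620 J = 677 kJ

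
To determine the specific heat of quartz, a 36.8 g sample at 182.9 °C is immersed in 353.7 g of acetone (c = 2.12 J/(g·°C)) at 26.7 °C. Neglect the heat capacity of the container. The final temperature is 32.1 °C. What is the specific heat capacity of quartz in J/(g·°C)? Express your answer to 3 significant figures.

q_gained = (353.7 × 2.12) × (32.1 − 26.7) = 4049 J
q_lost = 36.8 × c × (182.9 − 32.1) = 5549.44 c
Set equal: c = 4049 / 5549.44 = 0.730 J/(g·°C)

c = 0.730 J/(g·°C)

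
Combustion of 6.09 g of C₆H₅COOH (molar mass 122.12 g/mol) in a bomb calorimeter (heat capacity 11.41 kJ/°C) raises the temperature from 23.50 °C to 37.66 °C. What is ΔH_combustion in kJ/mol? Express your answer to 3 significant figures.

ΔT = 37.66 − 23.50 = 14.16 °C
q_cal = C_cal × ΔT = 11.41 × 14.16 = 161.5656 kJ
n = 6.09 / 122.12 = 0.04987 mol
q_rxn = −q_cal = -161.5656 kJ
ΔH = -161.5656 / 0.04987 = -3240 kJ/mol

ΔH = -3240 kJ/mol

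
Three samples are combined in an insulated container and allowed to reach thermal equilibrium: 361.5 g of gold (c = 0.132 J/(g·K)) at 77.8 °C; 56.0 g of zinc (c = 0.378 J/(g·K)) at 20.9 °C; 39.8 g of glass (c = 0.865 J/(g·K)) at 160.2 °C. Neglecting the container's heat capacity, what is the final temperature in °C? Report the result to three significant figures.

T_f = 93.6 °C

Σ mᵢcᵢ(T − Tᵢ) = 0  ⇒  T = Σ mᵢcᵢTᵢ / Σ mᵢcᵢ
Σ mᵢcᵢ = 361.5×0.132 + 56.0×0.378 + 39.8×0.865 = 103.313
Σ mᵢcᵢTᵢ = 47.718×77.8 + 21.168×20.9 + 34.427×160.2 = 9670.1
T = 9670.1 / 103.313 = 93.60 °C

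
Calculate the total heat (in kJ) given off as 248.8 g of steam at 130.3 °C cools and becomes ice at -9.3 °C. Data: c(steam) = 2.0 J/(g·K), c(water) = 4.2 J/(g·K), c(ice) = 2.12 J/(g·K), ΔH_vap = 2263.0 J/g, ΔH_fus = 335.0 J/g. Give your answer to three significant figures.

q = 771 kJ

q1 (cool steam 130.3→100 °C): 248.8 × 2.0 × 30.3 = 15077 J
q2 (condense at 100 °C): 248.8 × 2263.0 = 563034 J
q3 (cool water 100→0 °C): 248.8 × 4.2 × 100.0 = 104496 J
q4 (freeze at 0 °C): 248.8 × 335.0 = 83348 J
q5 (cool ice 0→-9.3 °C): 248.8 × 2.12 × 9.3 = 4905 J
Total: 15077 + 563034 + 104496 + 83348 + 4905 = 770860 J = 771 kJ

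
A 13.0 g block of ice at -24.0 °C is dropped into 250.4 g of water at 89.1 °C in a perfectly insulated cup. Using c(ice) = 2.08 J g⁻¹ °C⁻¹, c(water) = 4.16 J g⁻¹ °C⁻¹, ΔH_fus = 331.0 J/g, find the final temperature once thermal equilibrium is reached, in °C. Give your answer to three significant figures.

Heat to bring ice to 0 °C and melt it: q₁ = 13.0×2.08×24.0 + 13.0×331.0 = 4952.0 J
Heat the water can supply cooling to 0 °C: 250.4×4.16×89.1 = 92812.3 J > q₁, so all ice melts.
Energy balance: 250.4×4.16×(89.1 − T) = 4952.0 + 13.0×4.16×(T − 0)
1041.664(89.1 − T) = 4952.0 + 54.08 T
92812.3 − 4952.0 = 1095.744 T
T = 87860.3 / 1095.744 = 80.18 °C

T_f = 80.2 °C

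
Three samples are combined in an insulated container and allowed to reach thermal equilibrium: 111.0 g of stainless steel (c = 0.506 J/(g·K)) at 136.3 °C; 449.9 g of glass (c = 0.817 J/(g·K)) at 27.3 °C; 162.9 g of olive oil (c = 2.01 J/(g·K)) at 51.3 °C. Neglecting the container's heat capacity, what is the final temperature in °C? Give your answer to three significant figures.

Σ mᵢcᵢ(T − Tᵢ) = 0  ⇒  T = Σ mᵢcᵢTᵢ / Σ mᵢcᵢ
Σ mᵢcᵢ = 111.0×0.506 + 449.9×0.817 + 162.9×2.01 = 751.1633
Σ mᵢcᵢTᵢ = 56.166×136.3 + 367.5683×27.3 + 327.429×51.3 = 34487
T = 34487 / 751.1633 = 45.91 °C

T_f = 45.9 °C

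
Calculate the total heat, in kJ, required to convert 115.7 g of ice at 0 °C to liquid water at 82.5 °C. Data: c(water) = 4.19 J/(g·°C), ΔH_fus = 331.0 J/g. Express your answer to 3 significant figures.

q1 (melt at 0 °C): 115.7 × 331.0 = 38297 J
q2 (heat water 0.0→82.5 °C): 115.7 × 4.19 × 82.5 = 39995 J
Total: 38297 + 39995 = 78292 J = 78.3 kJ

q = 78.3 kJ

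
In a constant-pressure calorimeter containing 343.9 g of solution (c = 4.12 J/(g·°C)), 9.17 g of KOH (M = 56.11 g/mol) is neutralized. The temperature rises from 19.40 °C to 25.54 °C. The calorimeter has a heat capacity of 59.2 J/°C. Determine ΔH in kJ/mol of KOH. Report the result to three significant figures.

|ΔT| = |25.54 − 19.40| = 6.14 °C
|q_surr| = (343.9 × 4.12 + 59.2) × 6.14 = 1476.068 × 6.14 = 9063 J
n(KOH) = 9.17 / 56.11 = 0.1634 mol
Temperature rose, so q_rxn = −|q_surr| = -9.063 kJ
ΔH = q_rxn / n = -55.47 kJ/mol

ΔH = -55.5 kJ/mol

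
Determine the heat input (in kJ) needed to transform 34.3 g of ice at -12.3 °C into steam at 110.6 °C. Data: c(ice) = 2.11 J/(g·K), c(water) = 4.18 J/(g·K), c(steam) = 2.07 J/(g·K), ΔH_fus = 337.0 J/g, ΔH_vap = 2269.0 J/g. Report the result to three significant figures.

q = 105 kJ

q1 (heat ice -12.3→0.0 °C): 34.3 × 2.11 × 12.3 = 890 J
q2 (melt at 0 °C): 34.3 × 337.0 = 11559 J
q3 (heat water 0.0→100.0 °C): 34.3 × 4.18 × 100.0 = 14337 J
q4 (vaporize at 100 °C): 34.3 × 2269.0 = 77827 J
q5 (heat steam 100.0→110.6 °C): 34.3 × 2.07 × 10.6 = 753 J
Total: 890 + 11559 + 14337 + 77827 + 753 = 105366 J = 105 kJ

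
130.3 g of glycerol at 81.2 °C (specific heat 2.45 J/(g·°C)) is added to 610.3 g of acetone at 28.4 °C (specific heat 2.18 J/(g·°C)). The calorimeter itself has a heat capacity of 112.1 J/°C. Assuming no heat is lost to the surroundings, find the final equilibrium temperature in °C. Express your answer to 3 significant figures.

Heat lost by glycerol = heat gained by acetone + calorimeter.
(130.3)(2.45)(81.2 − T) = [(610.3)(2.18) + 112.1](T − 28.4)
319.235 (81.2 − T) = 1442.554 (T − 28.4)
25922 − 319.235 T = 1442.554 T − 40969
66891 = 1761.789 T
T = 37.97 °C

T_f = 38.0 °C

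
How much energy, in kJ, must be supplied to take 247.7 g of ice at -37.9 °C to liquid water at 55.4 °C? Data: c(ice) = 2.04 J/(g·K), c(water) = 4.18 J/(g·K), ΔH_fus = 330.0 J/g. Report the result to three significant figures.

q1 (heat ice -37.9→0.0 °C): 247.7 × 2.04 × 37.9 = 19151 J
q2 (melt at 0 °C): 247.7 × 330.0 = 81741 J
q3 (heat water 0.0→55.4 °C): 247.7 × 4.18 × 55.4 = 57360 J
Total: 19151 + 81741 + 57360 = 158252 J = 158 kJ

q = 158 kJ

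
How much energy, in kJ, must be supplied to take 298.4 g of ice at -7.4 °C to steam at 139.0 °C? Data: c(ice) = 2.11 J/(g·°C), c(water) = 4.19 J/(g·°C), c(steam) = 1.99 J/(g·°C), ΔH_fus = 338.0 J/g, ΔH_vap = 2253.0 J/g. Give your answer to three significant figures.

q = 926 kJ

q1 (heat ice -7.4→0.0 °C): 298.4 × 2.11 × 7.4 = 4659 J
q2 (melt at 0 °C): 298.4 × 338.0 = 100859 J
q3 (heat water 0.0→100.0 °C): 298.4 × 4.19 × 100.0 = 125030 J
q4 (vaporize at 100 °C): 298.4 × 2253.0 = 672295 J
q5 (heat steam 100.0→139.0 °C): 298.4 × 1.99 × 39.0 = 23159 J
Total: 4659 + 100859 + 125030 + 672295 + 23159 = 926002 J = 926 kJ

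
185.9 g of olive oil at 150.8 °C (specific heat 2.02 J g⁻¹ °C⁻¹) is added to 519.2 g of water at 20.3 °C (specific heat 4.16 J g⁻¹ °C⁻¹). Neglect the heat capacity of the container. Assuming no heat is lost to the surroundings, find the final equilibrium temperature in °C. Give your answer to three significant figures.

T_f = 39.6 °C

Heat lost by olive oil = heat gained by water.
(185.9)(2.02)(150.8 − T) = (519.2)(4.16)(T − 20.3)
375.518 (150.8 − T) = 2159.872 (T − 20.3)
56628 − 375.518 T = 2159.872 T − 43845
100473 = 2535.390 T
T = 39.63 °C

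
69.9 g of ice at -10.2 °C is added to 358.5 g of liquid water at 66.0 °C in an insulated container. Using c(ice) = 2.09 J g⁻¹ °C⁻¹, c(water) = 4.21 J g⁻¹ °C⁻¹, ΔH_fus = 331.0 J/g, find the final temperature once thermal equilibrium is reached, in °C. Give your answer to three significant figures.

T_f = 41.6 °C

Heat to bring ice to 0 °C and melt it: q₁ = 69.9×2.09×10.2 + 69.9×331.0 = 24627 J
Heat the water can supply cooling to 0 °C: 358.5×4.21×66.0 = 99612.8 J > q₁, so all ice melts.
Energy balance: 358.5×4.21×(66.0 − T) = 24627 + 69.9×4.21×(T − 0)
1509.285(66.0 − T) = 24627 + 294.279 T
99612.8 − 24627 = 1803.564 T
T = 74985.8 / 1803.564 = 41.58 °C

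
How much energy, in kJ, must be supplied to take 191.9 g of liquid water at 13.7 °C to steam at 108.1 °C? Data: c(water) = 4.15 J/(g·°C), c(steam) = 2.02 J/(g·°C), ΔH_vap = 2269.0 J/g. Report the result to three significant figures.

q = 507 kJ

q1 (heat water 13.7→100.0 °C): 191.9 × 4.15 × 86.3 = 68728 J
q2 (vaporize at 100 °C): 191.9 × 2269.0 = 435421 J
q3 (heat steam 100.0→108.1 °C): 191.9 × 2.02 × 8.1 = 3140 J
Total: 68728 + 435421 + 3140 = 507289 J = 507 kJ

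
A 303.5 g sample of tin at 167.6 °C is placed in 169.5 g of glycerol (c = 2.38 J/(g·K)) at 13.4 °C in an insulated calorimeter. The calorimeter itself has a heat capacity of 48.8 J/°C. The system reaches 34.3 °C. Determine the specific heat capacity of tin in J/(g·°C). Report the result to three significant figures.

c = 0.234 J/(g·°C)

q_gained = (169.5 × 2.38 + 48.8) × (34.3 − 13.4) = 9451 J
q_lost = 303.5 × c × (167.6 − 34.3) = 40456.55 c
Set equal: c = 9451 / 40456.55 = 0.234 J/(g·°C)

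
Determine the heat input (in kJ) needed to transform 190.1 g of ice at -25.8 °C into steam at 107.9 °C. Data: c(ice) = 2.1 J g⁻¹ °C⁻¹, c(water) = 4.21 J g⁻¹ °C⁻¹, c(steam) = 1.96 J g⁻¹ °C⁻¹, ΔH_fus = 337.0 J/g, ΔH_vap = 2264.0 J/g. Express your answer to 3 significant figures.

q = 588 kJ

q1 (heat ice -25.8→0.0 °C): 190.1 × 2.1 × 25.8 = 10300 J
q2 (melt at 0 °C): 190.1 × 337.0 = 64064 J
q3 (heat water 0.0→100.0 °C): 190.1 × 4.21 × 100.0 = 80032 J
q4 (vaporize at 100 °C): 190.1 × 2264.0 = 430386 J
q5 (heat steam 100.0→107.9 °C): 190.1 × 1.96 × 7.9 = 2944 J
Total: 10300 + 64064 + 80032 + 430386 + 2944 = 587726 J = 588 kJ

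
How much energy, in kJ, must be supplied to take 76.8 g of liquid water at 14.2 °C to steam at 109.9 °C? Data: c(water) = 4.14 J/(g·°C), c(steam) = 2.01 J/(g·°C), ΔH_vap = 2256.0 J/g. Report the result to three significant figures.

q = 202 kJ

q1 (heat water 14.2→100.0 °C): 76.8 × 4.14 × 85.8 = 27280 J
q2 (vaporize at 100 °C): 76.8 × 2256.0 = 173261 J
q3 (heat steam 100.0→109.9 °C): 76.8 × 2.01 × 9.9 = 1528 J
Total: 27280 + 173261 + 1528 = 202069 J = 202 kJ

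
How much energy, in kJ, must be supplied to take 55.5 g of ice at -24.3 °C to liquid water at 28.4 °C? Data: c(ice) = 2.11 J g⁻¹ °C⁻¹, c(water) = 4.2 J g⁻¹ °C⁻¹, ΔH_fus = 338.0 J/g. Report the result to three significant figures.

q = 28.2 kJ

q1 (heat ice -24.3→0.0 °C): 55.5 × 2.11 × 24.3 = 2846 J
q2 (melt at 0 °C): 55.5 × 338.0 = 18759 J
q3 (heat water 0.0→28.4 °C): 55.5 × 4.2 × 28.4 = 6620 J
Total: 2846 + 18759 + 6620 = 28225 J = 28.2 kJ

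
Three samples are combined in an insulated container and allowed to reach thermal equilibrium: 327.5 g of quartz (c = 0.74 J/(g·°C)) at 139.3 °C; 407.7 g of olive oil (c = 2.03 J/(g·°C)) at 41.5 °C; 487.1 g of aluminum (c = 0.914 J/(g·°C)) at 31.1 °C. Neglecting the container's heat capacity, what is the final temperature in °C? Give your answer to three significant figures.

T_f = 54.1 °C

Σ mᵢcᵢ(T − Tᵢ) = 0  ⇒  T = Σ mᵢcᵢTᵢ / Σ mᵢcᵢ
Σ mᵢcᵢ = 327.5×0.74 + 407.7×2.03 + 487.1×0.914 = 1515.1904
Σ mᵢcᵢTᵢ = 242.35×139.3 + 827.631×41.5 + 445.2094×31.1 = 81952
T = 81952 / 1515.1904 = 54.09 °C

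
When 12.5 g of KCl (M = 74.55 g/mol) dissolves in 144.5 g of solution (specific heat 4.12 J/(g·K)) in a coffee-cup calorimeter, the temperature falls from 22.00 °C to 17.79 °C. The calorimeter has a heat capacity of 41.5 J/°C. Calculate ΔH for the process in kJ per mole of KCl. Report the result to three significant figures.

ΔH = 16.0 kJ/mol

|ΔT| = |17.79 − 22.00| = 4.21 °C
|q_surr| = (144.5 × 4.12 + 41.5) × 4.21 = 636.84 × 4.21 = 2681 J
n(KCl) = 12.5 / 74.55 = 0.1677 mol
Temperature fell, so q_rxn = +|q_surr| = 2.681 kJ
ΔH = q_rxn / n = 15.99 kJ/mol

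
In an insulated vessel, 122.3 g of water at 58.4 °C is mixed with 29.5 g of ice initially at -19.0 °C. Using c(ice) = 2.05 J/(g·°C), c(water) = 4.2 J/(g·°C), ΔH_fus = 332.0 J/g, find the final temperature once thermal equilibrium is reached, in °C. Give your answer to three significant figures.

T_f = 29.9 °C

Heat to bring ice to 0 °C and melt it: q₁ = 29.5×2.05×19.0 + 29.5×332.0 = 10943 J
Heat the water can supply cooling to 0 °C: 122.3×4.2×58.4 = 29997.7 J > q₁, so all ice melts.
Energy balance: 122.3×4.2×(58.4 − T) = 10943 + 29.5×4.2×(T − 0)
513.66(58.4 − T) = 10943 + 123.9 T
29997.7 − 10943 = 637.56 T
T = 19054.7 / 637.56 = 29.89 °C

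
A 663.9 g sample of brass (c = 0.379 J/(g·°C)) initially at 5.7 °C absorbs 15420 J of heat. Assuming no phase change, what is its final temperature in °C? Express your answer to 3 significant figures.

T_f = 67.0 °C

ΔT = q / (m c) = 15420 / (663.9 × 0.379) = 61.28 °C
T_f = 5.7 + 61.28 = 66.98 °C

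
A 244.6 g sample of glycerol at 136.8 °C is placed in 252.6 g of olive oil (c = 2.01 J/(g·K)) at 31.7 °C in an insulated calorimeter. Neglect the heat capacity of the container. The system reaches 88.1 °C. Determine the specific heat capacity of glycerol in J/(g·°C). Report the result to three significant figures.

c = 2.40 J/(g·°C)

q_gained = (252.6 × 2.01) × (88.1 − 31.7) = 28640 J
q_lost = 244.6 × c × (136.8 − 88.1) = 11912.02 c
Set equal: c = 28640 / 11912.02 = 2.40 J/(g·°C)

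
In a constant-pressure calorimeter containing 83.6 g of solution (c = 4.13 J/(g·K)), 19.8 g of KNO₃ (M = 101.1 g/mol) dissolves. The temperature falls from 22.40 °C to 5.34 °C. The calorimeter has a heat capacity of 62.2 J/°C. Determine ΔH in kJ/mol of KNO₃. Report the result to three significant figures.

|ΔT| = |5.34 − 22.40| = 17.06 °C
|q_surr| = (83.6 × 4.13 + 62.2) × 17.06 = 407.468 × 17.06 = 6951 J
n(KNO₃) = 19.8 / 101.1 = 0.1958 mol
Temperature fell, so q_rxn = +|q_surr| = 6.951 kJ
ΔH = q_rxn / n = 35.50 kJ/mol

ΔH = 35.5 kJ/mol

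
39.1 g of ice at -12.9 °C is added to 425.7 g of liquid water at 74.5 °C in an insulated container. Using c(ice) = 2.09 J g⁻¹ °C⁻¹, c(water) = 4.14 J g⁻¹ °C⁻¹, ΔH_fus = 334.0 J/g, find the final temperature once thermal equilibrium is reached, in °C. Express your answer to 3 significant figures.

Heat to bring ice to 0 °C and melt it: q₁ = 39.1×2.09×12.9 + 39.1×334.0 = 14114 J
Heat the water can supply cooling to 0 °C: 425.7×4.14×74.5 = 131299 J > q₁, so all ice melts.
Energy balance: 425.7×4.14×(74.5 − T) = 14114 + 39.1×4.14×(T − 0)
1762.398(74.5 − T) = 14114 + 161.874 T
131299 − 14114 = 1924.272 T
T = 117185 / 1924.272 = 60.90 °C

T_f = 60.9 °C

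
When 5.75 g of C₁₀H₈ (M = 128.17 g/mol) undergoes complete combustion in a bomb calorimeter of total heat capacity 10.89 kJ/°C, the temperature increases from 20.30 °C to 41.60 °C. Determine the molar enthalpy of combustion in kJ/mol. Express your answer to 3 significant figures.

ΔT = 41.60 − 20.30 = 21.30 °C
q_cal = C_cal × ΔT = 10.89 × 21.30 = 231.957 kJ
n = 5.75 / 128.17 = 0.04486 mol
q_rxn = −q_cal = -231.957 kJ
ΔH = -231.957 / 0.04486 = -5171 kJ/mol

ΔH = -5170 kJ/mol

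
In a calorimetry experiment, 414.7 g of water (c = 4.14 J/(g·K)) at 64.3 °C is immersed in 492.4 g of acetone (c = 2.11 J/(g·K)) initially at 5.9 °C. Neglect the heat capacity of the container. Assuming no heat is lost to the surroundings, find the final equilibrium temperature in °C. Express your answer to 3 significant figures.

T_f = 42.3 °C

Heat lost by water = heat gained by acetone.
(414.7)(4.14)(64.3 − T) = (492.4)(2.11)(T − 5.9)
1716.858 (64.3 − T) = 1038.964 (T − 5.9)
110390 − 1716.858 T = 1038.964 T − 6129.9
116519.9 = 2755.822 T
T = 42.28 °C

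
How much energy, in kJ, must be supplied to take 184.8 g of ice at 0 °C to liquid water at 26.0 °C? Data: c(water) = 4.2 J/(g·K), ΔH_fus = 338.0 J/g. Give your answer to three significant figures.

q = 82.6 kJ

q1 (melt at 0 °C): 184.8 × 338.0 = 62462 J
q2 (heat water 0.0→26.0 °C): 184.8 × 4.2 × 26.0 = 20180 J
Total: 62462 + 20180 = 82642 J = 82.6 kJ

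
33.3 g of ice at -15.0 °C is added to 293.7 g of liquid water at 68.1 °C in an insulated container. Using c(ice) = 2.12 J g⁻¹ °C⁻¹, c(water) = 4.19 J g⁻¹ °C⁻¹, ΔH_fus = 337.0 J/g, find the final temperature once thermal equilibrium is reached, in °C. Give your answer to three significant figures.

Heat to bring ice to 0 °C and melt it: q₁ = 33.3×2.12×15.0 + 33.3×337.0 = 12281 J
Heat the water can supply cooling to 0 °C: 293.7×4.19×68.1 = 83804.1 J > q₁, so all ice melts.
Energy balance: 293.7×4.19×(68.1 − T) = 12281 + 33.3×4.19×(T − 0)
1230.603(68.1 − T) = 12281 + 139.527 T
83804.1 − 12281 = 1370.130 T
T = 71523.1 / 1370.130 = 52.20 °C

T_f = 52.2 °C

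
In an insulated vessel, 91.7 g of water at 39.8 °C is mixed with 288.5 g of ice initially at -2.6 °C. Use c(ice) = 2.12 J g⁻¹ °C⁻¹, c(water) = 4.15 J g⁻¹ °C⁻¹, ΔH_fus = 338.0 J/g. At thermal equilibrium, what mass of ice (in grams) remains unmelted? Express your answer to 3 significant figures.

Heat to warm all ice to 0 °C: 288.5×2.12×2.6 = 1590.2 J
Heat released by water cooling to 0 °C: 91.7×4.15×39.8 = 15146 J
15146 J < 1590.2 + 288.5×338.0 = 99103.2 J, so not all ice melts; final T = 0 °C.
Heat left for melting: 15146 − 1590.2 = 13555.8 J
Mass melted = 13555.8 / 338.0 = 40.11 g
Ice remaining = 288.5 − 40.11 = 248.39 g

m_ice remaining = 248 g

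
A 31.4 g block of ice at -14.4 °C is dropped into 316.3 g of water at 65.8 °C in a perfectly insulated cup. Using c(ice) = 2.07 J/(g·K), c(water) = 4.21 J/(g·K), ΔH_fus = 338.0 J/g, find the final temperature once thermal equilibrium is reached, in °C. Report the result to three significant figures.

Heat to bring ice to 0 °C and melt it: q₁ = 31.4×2.07×14.4 + 31.4×338.0 = 11549 J
Heat the water can supply cooling to 0 °C: 316.3×4.21×65.8 = 87620.8 J > q₁, so all ice melts.
Energy balance: 316.3×4.21×(65.8 − T) = 11549 + 31.4×4.21×(T − 0)
1331.623(65.8 − T) = 11549 + 132.194 T
87620.8 − 11549 = 1463.817 T
T = 76071.8 / 1463.817 = 51.97 °C

T_f = 52.0 °C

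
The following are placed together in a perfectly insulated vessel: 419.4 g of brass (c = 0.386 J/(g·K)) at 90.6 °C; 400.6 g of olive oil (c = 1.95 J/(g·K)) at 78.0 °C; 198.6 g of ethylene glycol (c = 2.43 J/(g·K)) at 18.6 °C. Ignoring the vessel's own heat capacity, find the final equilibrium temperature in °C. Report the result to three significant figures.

T_f = 59.3 °C

Σ mᵢcᵢ(T − Tᵢ) = 0  ⇒  T = Σ mᵢcᵢTᵢ / Σ mᵢcᵢ
Σ mᵢcᵢ = 419.4×0.386 + 400.6×1.95 + 198.6×2.43 = 1425.6564
Σ mᵢcᵢTᵢ = 161.8884×90.6 + 781.17×78.0 + 482.598×18.6 = 84575
T = 84575 / 1425.6564 = 59.32 °C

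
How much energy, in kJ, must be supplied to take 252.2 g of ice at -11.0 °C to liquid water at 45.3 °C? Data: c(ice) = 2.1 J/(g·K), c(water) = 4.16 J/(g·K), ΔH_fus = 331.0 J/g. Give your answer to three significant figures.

q1 (heat ice -11.0→0.0 °C): 252.2 × 2.1 × 11.0 = 5826 J
q2 (melt at 0 °C): 252.2 × 331.0 = 83478 J
q3 (heat water 0.0→45.3 °C): 252.2 × 4.16 × 45.3 = 47527 J
Total: 5826 + 83478 + 47527 = 136831 J = 137 kJ

q = 137 kJ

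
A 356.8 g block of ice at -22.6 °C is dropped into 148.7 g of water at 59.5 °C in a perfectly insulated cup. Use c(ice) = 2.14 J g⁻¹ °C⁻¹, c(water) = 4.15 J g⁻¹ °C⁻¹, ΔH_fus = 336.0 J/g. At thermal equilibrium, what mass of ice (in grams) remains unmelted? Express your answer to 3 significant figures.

Heat to warm all ice to 0 °C: 356.8×2.14×22.6 = 17256 J
Heat released by water cooling to 0 °C: 148.7×4.15×59.5 = 36718 J
36718 J < 17256 + 356.8×336.0 = 137140.8 J, so not all ice melts; final T = 0 °C.
Heat left for melting: 36718 − 17256 = 19462 J
Mass melted = 19462 / 336.0 = 57.92 g
Ice remaining = 356.8 − 57.92 = 298.88 g

m_ice remaining = 299 g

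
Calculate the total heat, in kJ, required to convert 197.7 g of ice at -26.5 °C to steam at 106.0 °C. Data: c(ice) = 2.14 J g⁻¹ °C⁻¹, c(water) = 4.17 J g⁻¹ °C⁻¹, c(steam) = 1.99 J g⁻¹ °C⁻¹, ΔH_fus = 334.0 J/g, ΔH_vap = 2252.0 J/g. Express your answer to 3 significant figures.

q1 (heat ice -26.5→0.0 °C): 197.7 × 2.14 × 26.5 = 11212 J
q2 (melt at 0 °C): 197.7 × 334.0 = 66032 J
q3 (heat water 0.0→100.0 °C): 197.7 × 4.17 × 100.0 = 82441 J
q4 (vaporize at 100 °C): 197.7 × 2252.0 = 445220 J
q5 (heat steam 100.0→106.0 °C): 197.7 × 1.99 × 6.0 = 2361 J
Total: 11212 + 66032 + 82441 + 445220 + 2361 = 607266 J = 607 kJ

q = 607 kJ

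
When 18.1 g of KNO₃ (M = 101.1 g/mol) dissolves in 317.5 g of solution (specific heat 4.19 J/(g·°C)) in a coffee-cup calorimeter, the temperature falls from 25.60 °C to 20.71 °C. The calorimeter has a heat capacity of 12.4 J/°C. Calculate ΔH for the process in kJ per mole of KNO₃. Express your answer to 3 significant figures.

|ΔT| = |20.71 − 25.60| = 4.89 °C
|q_surr| = (317.5 × 4.19 + 12.4) × 4.89 = 1342.725 × 4.89 = 6566 J
n(KNO₃) = 18.1 / 101.1 = 0.1790 mol
Temperature fell, so q_rxn = +|q_surr| = 6.566 kJ
ΔH = q_rxn / n = 36.68 kJ/mol

ΔH = 36.7 kJ/mol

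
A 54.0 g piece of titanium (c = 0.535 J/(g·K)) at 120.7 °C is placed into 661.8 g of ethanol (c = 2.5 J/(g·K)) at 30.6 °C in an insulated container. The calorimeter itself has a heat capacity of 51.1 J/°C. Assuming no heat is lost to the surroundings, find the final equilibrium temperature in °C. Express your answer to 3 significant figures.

Heat lost by titanium = heat gained by ethanol + calorimeter.
(54.0)(0.535)(120.7 − T) = [(661.8)(2.5) + 51.1](T − 30.6)
28.89 (120.7 − T) = 1705.6 (T − 30.6)
3487.0 − 28.89 T = 1705.6 T − 52191
55678.0 = 1734.49 T
T = 32.10 °C

T_f = 32.1 °C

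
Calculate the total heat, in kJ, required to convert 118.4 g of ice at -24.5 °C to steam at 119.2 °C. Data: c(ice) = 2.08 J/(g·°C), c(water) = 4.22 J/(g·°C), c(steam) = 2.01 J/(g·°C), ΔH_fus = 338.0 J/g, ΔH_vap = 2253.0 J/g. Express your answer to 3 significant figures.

q = 367 kJ

q1 (heat ice -24.5→0.0 °C): 118.4 × 2.08 × 24.5 = 6034 J
q2 (melt at 0 °C): 118.4 × 338.0 = 40019 J
q3 (heat water 0.0→100.0 °C): 118.4 × 4.22 × 100.0 = 49965 J
q4 (vaporize at 100 °C): 118.4 × 2253.0 = 266755 J
q5 (heat steam 100.0→119.2 °C): 118.4 × 2.01 × 19.2 = 4569 J
Total: 6034 + 40019 + 49965 + 266755 + 4569 = 367342 J = 367 kJ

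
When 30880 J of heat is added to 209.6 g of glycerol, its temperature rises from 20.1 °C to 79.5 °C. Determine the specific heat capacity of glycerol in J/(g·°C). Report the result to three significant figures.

c = q / (m ΔT) = 30880 / (209.6 × 59.4)
c = 30880 / 12450.24 = 2.48 J/(g·°C)

c = 2.48 J/(g·°C)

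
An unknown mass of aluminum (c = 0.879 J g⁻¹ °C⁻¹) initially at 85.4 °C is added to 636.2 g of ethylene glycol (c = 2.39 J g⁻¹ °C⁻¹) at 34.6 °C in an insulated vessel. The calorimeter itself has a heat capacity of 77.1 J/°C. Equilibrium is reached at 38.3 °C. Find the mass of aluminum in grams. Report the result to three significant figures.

m = 143 g

q_gained = (636.2 × 2.39 + 77.1) × (38.3 − 34.6) = 5911 J
q_lost = m × 0.879 × (85.4 − 38.3) = 41.4009 m
m = 5911 / 41.4009 = 143 g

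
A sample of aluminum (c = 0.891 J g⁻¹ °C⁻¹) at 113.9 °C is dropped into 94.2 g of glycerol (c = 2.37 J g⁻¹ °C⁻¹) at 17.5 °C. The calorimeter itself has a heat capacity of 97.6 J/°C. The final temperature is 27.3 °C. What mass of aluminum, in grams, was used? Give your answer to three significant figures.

m = 40.8 g

q_gained = (94.2 × 2.37 + 97.6) × (27.3 − 17.5) = 3144.4 J
q_lost = m × 0.891 × (113.9 − 27.3) = 77.1606 m
m = 3144.4 / 77.1606 = 40.8 g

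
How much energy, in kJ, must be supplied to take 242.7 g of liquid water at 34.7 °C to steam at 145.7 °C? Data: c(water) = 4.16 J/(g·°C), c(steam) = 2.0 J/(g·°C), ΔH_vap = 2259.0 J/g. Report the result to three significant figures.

q = 636 kJ

q1 (heat water 34.7→100.0 °C): 242.7 × 4.16 × 65.3 = 65929 J
q2 (vaporize at 100 °C): 242.7 × 2259.0 = 548259 J
q3 (heat steam 100.0→145.7 °C): 242.7 × 2.0 × 45.7 = 22183 J
Total: 65929 + 548259 + 22183 = 636371 J = 636 kJ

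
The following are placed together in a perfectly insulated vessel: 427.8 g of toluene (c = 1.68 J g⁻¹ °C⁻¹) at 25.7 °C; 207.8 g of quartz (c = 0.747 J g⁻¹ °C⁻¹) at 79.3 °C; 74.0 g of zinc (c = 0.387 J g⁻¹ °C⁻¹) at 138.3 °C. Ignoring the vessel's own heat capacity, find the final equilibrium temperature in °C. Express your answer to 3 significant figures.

Σ mᵢcᵢ(T − Tᵢ) = 0  ⇒  T = Σ mᵢcᵢTᵢ / Σ mᵢcᵢ
Σ mᵢcᵢ = 427.8×1.68 + 207.8×0.747 + 74.0×0.387 = 902.5686
Σ mᵢcᵢTᵢ = 718.704×25.7 + 155.2266×79.3 + 28.638×138.3 = 34741
T = 34741 / 902.5686 = 38.49 °C

T_f = 38.5 °C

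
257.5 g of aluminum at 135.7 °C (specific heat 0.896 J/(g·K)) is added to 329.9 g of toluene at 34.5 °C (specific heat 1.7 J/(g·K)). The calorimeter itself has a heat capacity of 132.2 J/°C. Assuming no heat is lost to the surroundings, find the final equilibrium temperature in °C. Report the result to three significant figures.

T_f = 59.8 °C

Heat lost by aluminum = heat gained by toluene + calorimeter.
(257.5)(0.896)(135.7 − T) = [(329.9)(1.7) + 132.2](T − 34.5)
230.72 (135.7 − T) = 693.03 (T − 34.5)
31309 − 230.72 T = 693.03 T − 23910
55219 = 923.75 T
T = 59.78 °C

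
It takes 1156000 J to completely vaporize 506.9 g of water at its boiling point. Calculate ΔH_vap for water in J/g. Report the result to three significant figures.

ΔH_vap = 2280 J/g

ΔH_vap = q / m = 1156000 / 506.9 = 2280 J/g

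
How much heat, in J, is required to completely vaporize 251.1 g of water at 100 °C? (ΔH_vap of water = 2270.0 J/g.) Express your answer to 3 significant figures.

q = 570000 J

q = m × ΔH_vap = 251.1 × 2270.0 = 570000 J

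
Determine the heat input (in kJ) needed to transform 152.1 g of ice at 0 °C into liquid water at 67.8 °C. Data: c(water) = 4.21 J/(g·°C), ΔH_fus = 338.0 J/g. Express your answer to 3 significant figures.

q = 94.8 kJ

q1 (melt at 0 °C): 152.1 × 338.0 = 51410 J
q2 (heat water 0.0→67.8 °C): 152.1 × 4.21 × 67.8 = 43415 J
Total: 51410 + 43415 = 94825 J = 94.8 kJ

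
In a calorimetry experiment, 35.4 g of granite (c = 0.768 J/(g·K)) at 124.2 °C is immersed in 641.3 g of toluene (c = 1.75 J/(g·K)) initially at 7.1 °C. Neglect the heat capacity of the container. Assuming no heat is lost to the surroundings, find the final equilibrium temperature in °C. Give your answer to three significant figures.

T_f = 9.87 °C

Heat lost by granite = heat gained by toluene.
(35.4)(0.768)(124.2 − T) = (641.3)(1.75)(T − 7.1)
27.1872 (124.2 − T) = 1122.275 (T − 7.1)
3376.7 − 27.1872 T = 1122.275 T − 7968.2
11344.9 = 1149.4622 T
T = 9.870 °C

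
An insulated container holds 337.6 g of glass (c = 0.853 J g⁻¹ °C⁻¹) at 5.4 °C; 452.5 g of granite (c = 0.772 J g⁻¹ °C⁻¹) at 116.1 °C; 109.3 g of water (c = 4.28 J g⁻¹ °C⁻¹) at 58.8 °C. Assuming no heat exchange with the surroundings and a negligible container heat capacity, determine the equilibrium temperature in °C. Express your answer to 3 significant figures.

Σ mᵢcᵢ(T − Tᵢ) = 0  ⇒  T = Σ mᵢcᵢTᵢ / Σ mᵢcᵢ
Σ mᵢcᵢ = 337.6×0.853 + 452.5×0.772 + 109.3×4.28 = 1105.1068
Σ mᵢcᵢTᵢ = 287.9728×5.4 + 349.33×116.1 + 467.804×58.8 = 69619
T = 69619 / 1105.1068 = 63.00 °C

T_f = 63.0 °C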